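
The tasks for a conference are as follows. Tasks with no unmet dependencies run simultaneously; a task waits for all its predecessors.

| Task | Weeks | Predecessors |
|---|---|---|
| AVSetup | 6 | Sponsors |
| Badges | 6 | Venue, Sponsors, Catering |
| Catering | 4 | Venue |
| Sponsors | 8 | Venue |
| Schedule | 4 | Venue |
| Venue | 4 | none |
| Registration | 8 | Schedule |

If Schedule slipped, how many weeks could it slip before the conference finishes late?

2

Critical path: Venue→Sponsors→AVSetup = 4+8+6 = 18, so the finish is 18 weeks.
Schedule finishes as early as 8 and must finish by 10.
Slack of Schedule = 6 − 4 = 2 weeks.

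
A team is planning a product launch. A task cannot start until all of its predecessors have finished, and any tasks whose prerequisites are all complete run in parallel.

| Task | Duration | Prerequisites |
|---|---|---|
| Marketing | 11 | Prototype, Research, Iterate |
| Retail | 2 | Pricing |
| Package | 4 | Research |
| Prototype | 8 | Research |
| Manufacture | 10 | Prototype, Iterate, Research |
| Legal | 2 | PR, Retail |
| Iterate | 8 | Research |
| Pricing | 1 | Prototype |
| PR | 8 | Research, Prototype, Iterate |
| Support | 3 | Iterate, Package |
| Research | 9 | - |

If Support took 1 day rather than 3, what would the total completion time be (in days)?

28

Baseline: Research→Prototype→Marketing = 9+8+11 = 28 → 28 days.
Support has 8 days of float (longest path through it is 20).
That remains the longest chain; total 28 days.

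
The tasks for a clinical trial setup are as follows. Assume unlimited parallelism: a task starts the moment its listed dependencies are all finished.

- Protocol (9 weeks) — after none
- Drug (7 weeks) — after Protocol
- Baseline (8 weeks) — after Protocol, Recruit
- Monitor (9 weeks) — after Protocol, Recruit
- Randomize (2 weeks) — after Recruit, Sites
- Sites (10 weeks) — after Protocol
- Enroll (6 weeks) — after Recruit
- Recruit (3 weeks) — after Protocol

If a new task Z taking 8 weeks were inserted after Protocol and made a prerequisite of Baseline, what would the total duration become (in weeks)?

Originally the clinical trial setup takes 21 weeks.
With Z inserted, Baseline now waits for max(Protocol, Recruit, Z).
New critical path: Protocol→Z→Baseline = 9+8+8 = 25 ⇒ 25 weeks.

25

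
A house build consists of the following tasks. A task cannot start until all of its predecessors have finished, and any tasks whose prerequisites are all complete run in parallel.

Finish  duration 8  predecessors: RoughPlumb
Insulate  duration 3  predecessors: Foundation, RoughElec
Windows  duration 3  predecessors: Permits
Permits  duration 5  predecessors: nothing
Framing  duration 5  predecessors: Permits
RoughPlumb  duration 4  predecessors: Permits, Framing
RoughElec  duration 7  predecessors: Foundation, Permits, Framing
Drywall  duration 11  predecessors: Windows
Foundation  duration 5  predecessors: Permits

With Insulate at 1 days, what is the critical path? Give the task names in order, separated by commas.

Critical path before the change: Permits→Framing→RoughPlumb→Finish = 5+5+4+8 = 22 giving 22 days.
The longest path through Insulate is only 20 days, so Insulate has float 2.
That remains the longest chain; total 22 days.

Permits, Framing, RoughPlumb, Finish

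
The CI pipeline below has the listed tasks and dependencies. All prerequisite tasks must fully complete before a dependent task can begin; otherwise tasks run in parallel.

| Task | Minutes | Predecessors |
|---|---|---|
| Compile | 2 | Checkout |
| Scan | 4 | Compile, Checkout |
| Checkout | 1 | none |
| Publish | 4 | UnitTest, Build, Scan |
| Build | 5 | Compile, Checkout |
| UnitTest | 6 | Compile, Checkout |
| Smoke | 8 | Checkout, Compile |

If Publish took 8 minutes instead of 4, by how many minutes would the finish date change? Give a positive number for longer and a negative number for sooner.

4

Actual critical path: Checkout→Compile→UnitTest→Publish = 1+2+6+4 = 13 ⇒ 13 minutes.
Publish lies on that path, so at 8 minutes the path becomes 17 minutes.
No other chain overtakes it, so the finish is 17 minutes.
Change in finish: 17 − 13 = +4 minutes.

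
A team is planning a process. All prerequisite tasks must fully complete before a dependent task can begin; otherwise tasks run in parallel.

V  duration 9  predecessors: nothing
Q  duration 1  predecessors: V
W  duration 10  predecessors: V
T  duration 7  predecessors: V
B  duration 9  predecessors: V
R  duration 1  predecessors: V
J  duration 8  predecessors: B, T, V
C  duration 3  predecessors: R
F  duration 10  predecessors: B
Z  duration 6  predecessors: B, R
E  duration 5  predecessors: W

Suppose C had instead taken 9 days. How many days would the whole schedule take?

Baseline: V→B→F = 9+9+10 = 28 → 28 days.
C is off the critical path — its longest chain is 13 days, giving 15 of slack.
No other chain overtakes it, so the finish is 28 days.

28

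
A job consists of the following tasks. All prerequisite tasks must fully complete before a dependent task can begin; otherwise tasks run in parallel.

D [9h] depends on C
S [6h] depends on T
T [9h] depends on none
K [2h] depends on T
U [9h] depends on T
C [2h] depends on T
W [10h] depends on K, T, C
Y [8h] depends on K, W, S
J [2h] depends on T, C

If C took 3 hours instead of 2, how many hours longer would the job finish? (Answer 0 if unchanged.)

1

As given, the longest chain is T→C→W→Y = 9+2+10+8 = 29, so the finish is 29 hours.
Since C is critical, the +1 change carries straight to that chain (now 30 hours).
No other chain overtakes it, so the finish is 30 hours.
Change in finish: 30 − 29 = +1 hours.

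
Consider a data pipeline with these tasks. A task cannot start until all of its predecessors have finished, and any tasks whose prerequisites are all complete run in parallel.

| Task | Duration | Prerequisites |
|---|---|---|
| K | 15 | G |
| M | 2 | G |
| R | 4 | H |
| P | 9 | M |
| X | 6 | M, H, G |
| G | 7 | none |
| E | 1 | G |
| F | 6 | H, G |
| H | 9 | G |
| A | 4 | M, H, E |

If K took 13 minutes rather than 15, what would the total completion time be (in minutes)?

Actual critical path: G→K = 7+15 = 22 ⇒ 22 minutes.
Since K is critical, the -2 change carries straight to that chain (now 20 minutes).
Now G→H→F = 7+9+6 = 22 is longest, so the finish becomes 22 minutes.

22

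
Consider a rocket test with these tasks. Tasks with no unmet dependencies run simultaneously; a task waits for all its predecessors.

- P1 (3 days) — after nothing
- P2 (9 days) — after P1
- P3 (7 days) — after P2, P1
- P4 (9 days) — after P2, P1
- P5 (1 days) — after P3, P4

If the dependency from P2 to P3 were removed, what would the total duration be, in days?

22

Before: longest chain P1→P2→P4→P5 = 3+9+9+1 = 22, finish 22.
Without P2→P3, P3's earliest start moves from 12 to 3.
After: P1→P2→P4→P5 = 3+9+9+1 = 22 → 22 days.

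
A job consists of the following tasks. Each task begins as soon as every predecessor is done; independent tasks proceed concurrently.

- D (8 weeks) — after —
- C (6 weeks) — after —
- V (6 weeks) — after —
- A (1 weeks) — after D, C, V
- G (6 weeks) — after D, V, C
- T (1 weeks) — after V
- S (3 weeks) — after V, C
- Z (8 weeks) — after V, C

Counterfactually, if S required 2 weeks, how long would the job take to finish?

14

As given, the longest chain is D→G = 8+6 = 14, so the finish is 14 weeks.
S has 5 weeks of float (longest path through it is 9).
The critical path is still D→G; finish is now 14 weeks.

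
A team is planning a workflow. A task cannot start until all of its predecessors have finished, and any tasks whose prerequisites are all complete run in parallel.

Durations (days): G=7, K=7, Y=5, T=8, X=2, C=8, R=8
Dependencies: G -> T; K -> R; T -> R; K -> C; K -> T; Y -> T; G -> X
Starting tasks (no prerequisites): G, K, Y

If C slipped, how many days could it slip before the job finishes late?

G→T→R = 7+8+8 = 23 sets the makespan at 23 days.
The longest chain containing C totals 15 days.
Float = 23 − 15 = 8.

8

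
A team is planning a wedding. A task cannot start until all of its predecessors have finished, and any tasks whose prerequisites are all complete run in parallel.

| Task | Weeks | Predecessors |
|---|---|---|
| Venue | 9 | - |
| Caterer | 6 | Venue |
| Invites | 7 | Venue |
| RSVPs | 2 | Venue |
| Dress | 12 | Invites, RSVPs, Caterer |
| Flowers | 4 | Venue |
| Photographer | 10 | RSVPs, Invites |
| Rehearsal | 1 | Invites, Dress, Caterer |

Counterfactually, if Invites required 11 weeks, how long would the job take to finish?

Critical path before the change: Venue→Invites→Dress→Rehearsal = 9+7+12+1 = 29 giving 29 weeks.
Since Invites is critical, the +4 change carries straight to that chain (now 33 weeks).
No other chain overtakes it, so the finish is 33 weeks.

33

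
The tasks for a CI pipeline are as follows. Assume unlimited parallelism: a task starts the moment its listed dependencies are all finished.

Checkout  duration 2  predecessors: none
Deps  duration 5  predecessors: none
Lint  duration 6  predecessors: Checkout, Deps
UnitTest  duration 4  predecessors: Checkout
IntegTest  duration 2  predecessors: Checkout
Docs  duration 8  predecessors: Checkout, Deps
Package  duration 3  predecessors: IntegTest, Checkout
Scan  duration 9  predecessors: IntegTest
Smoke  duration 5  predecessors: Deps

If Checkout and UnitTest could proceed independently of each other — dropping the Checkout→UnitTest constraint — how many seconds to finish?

With the dependency in place, Checkout→IntegTest→Scan = 2+2+9 = 13 sets the finish at 13 seconds.
Without Checkout→UnitTest, UnitTest's earliest start moves from 2 to 0.
New critical path: Checkout→IntegTest→Scan = 2+2+9 = 13 ⇒ 13 seconds.

13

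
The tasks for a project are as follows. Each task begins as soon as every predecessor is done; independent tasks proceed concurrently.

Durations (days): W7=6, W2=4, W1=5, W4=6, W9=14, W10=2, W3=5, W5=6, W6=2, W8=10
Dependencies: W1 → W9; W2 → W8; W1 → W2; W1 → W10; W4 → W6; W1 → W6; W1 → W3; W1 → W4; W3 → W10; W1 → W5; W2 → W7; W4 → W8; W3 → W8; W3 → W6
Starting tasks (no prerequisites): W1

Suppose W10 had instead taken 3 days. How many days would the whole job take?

Baseline: W1→W4→W8 = 5+6+10 = 21 → 21 days.
The longest path through W10 is only 12 days, so W10 has float 9.
No other chain overtakes it, so the finish is 21 days.

21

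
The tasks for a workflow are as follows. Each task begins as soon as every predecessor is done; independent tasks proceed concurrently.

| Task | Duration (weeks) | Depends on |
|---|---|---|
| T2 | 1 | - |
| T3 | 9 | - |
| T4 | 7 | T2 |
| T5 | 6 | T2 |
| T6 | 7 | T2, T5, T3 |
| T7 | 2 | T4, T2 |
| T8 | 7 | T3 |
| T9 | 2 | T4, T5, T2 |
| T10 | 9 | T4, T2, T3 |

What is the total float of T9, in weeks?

8

T3→T10 = 9+9 = 18 sets the makespan at 18 weeks.
T9 finishes as early as 10 and must finish by 18.
Float = 18 − 10 = 8.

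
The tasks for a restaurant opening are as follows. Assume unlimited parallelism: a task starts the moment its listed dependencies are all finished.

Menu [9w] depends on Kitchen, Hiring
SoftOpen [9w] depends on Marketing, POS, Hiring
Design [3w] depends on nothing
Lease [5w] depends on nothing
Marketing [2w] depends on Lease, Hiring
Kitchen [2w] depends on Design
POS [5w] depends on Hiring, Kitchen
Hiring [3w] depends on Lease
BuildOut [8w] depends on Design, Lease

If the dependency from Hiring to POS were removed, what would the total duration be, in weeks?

Original critical path: Lease→Hiring→POS→SoftOpen = 5+3+5+9 = 22 ⇒ 22 weeks.
Without Hiring→POS, POS's earliest start moves from 8 to 5.
New critical path: Lease→Hiring→Marketing→SoftOpen = 5+3+2+9 = 19 ⇒ 19 weeks.

19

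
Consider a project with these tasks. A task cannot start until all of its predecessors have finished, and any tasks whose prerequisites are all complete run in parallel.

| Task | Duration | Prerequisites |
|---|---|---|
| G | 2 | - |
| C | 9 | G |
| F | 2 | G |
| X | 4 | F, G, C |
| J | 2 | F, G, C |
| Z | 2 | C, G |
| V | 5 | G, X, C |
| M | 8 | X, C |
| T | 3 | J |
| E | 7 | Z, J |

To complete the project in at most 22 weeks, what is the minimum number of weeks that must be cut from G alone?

1

Current finish: 23 weeks; target: 22.
G is on every critical path, so each week cut from G cuts the finish by one (this holds down to a finish of 22).
Need 23 − 22 = 1 week off G → G becomes 1 week, finish becomes 22.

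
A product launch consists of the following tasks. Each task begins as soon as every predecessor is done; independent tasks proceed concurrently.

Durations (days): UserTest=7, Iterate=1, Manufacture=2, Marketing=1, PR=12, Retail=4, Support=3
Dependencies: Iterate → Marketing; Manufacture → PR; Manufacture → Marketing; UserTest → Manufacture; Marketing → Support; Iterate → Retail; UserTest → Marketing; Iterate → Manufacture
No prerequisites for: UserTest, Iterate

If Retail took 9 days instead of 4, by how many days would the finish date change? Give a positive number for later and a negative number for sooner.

0

Critical path before the change: UserTest→Manufacture→PR = 7+2+12 = 21 giving 21 days.
Retail has 16 days of float (longest path through it is 5).
The critical path is still UserTest→Manufacture→PR; finish is now 21 days.
Change in finish: 21 − 21 = +0 days.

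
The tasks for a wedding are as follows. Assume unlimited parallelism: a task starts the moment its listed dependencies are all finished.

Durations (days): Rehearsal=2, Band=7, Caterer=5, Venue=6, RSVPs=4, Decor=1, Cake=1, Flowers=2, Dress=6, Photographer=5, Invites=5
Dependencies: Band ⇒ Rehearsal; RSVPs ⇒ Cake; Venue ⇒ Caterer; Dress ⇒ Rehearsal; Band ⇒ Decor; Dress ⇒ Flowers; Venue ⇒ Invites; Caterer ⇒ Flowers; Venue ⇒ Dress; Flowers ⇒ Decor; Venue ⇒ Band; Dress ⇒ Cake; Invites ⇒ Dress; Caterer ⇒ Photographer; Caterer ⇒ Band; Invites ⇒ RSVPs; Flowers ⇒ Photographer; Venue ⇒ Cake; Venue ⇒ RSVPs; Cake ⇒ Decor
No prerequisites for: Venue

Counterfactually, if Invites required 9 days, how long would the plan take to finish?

Critical path before the change: Venue→Invites→Dress→Flowers→Photographer = 6+5+6+2+5 = 24 giving 24 days.
Since Invites is critical, the +4 change carries straight to that chain (now 28 days).
The critical path is still Venue→Invites→Dress→Flowers→Photographer; finish is now 28 days.

28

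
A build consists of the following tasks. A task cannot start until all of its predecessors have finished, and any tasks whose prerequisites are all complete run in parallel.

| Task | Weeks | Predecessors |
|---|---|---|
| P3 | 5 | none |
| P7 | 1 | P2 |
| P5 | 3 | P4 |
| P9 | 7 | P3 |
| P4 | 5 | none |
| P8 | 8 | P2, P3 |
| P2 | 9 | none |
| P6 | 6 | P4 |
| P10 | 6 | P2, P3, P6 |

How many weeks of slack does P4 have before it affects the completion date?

0

The longest chain is P2→P8 = 9+8 = 17; overall finish 17 weeks.
The longest chain containing P4 totals 17 weeks.
Slack of P4 = 0 − 0 = 0 weeks.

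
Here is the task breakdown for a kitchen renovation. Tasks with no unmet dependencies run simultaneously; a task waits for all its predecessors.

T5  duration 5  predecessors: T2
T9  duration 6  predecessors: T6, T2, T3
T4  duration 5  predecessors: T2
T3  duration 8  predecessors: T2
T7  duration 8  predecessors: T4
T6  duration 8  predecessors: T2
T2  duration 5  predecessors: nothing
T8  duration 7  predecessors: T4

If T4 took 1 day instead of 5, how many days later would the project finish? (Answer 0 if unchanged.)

As given, the longest chain is T2→T3→T9 = 5+8+6 = 19, so the finish is 19 days.
The longest path through T4 is only 18 days, so T4 has float 1.
The critical path is still T2→T3→T9; finish is now 19 days.
Change in finish: 19 − 19 = +0 days.

0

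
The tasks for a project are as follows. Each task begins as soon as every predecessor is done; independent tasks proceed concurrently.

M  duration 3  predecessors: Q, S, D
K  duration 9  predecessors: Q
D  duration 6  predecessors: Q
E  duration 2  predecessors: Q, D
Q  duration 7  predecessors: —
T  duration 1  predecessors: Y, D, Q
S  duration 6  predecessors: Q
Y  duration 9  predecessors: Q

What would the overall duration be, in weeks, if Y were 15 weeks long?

23

As given, the longest chain is Q→Y→T = 7+9+1 = 17, so the finish is 17 weeks.
Y is on the critical path; changing it to 15 makes that path 23 weeks.
The critical path is still Q→Y→T; finish is now 23 weeks.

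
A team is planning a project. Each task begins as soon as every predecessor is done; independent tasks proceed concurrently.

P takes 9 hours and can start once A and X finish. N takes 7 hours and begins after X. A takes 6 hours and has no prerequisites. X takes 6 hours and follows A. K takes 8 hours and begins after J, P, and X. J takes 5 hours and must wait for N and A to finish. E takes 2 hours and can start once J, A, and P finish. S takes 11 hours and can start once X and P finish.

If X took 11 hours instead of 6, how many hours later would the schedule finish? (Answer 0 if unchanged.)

5

Baseline: A→X→P→S = 6+6+9+11 = 32 → 32 hours.
X is on the critical path; changing it to 11 makes that path 37 hours.
No other chain overtakes it, so the finish is 37 hours.
Change in finish: 37 − 32 = +5 hours.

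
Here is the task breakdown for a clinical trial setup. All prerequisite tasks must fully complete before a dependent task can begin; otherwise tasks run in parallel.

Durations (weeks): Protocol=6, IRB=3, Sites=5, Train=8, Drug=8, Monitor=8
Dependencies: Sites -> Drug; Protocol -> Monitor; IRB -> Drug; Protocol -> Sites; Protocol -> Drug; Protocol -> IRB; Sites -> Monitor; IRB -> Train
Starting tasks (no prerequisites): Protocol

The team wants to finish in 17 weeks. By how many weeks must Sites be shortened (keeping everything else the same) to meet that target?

2

Current finish: 19 weeks; target: 17.
Sites is on every critical path, so each week cut from Sites cuts the finish by one (this holds down to a finish of 17).
Need 19 − 17 = 2 weeks off Sites → Sites becomes 3 weeks, finish becomes 17.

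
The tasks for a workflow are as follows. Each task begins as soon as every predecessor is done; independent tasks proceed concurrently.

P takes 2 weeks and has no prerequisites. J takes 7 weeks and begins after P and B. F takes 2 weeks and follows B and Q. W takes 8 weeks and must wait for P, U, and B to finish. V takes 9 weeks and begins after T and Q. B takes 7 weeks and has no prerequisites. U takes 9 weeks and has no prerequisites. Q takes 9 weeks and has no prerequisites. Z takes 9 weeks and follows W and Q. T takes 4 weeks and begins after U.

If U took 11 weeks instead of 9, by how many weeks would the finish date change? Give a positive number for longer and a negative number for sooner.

The binding path is U→W→Z = 9+8+9 = 26; finish at 26 weeks.
Since U is critical, the +2 change carries straight to that chain (now 28 weeks).
That remains the longest chain; total 28 weeks.
Change in finish: 28 − 26 = +2 weeks.

2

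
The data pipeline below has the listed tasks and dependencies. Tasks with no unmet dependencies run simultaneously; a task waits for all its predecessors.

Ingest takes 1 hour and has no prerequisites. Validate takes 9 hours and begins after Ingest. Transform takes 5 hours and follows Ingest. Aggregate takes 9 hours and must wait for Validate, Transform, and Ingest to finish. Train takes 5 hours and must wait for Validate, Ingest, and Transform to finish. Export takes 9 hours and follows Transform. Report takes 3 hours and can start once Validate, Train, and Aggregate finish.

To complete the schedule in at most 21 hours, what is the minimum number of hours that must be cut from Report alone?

Current finish: 22 hours; target: 21.
Report is on every critical path, so each hour cut from Report cuts the finish by one (this holds down to a finish of 20).
Need 22 − 21 = 1 hour off Report → Report becomes 2 hours, finish becomes 21.

1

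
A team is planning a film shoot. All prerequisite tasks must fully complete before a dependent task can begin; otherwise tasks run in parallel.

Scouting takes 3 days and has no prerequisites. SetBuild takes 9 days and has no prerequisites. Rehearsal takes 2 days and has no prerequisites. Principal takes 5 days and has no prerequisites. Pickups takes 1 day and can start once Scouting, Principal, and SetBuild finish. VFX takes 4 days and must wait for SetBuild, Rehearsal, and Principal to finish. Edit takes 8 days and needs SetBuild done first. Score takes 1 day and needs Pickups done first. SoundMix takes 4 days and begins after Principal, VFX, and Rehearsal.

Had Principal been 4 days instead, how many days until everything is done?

The binding path is SetBuild→VFX→SoundMix = 9+4+4 = 17; finish at 17 days.
The longest path through Principal is only 13 days, so Principal has float 4.
The critical path is still SetBuild→VFX→SoundMix; finish is now 17 days.

17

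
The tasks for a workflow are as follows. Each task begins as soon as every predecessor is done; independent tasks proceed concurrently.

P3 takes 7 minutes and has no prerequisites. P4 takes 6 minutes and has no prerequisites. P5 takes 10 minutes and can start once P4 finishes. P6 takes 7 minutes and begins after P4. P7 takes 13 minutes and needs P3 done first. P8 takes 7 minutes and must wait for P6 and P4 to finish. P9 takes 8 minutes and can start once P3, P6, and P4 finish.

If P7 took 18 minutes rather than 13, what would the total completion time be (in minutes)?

Baseline: P4→P6→P9 = 6+7+8 = 21 → 21 minutes.
The longest path through P7 is only 20 minutes, so P7 has float 1.
Now P3→P7 = 7+18 = 25 is longest, so the finish becomes 25 minutes.

25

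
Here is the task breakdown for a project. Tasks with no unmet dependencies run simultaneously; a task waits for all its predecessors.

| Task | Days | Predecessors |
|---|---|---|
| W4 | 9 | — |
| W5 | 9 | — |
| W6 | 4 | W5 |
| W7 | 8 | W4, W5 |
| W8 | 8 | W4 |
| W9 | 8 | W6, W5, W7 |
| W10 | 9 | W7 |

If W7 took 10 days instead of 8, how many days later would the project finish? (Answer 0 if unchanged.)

2

Baseline: W4→W7→W10 = 9+8+9 = 26 → 26 days.
W7 is on the critical path; changing it to 10 makes that path 28 days.
The critical path is still W4→W7→W10; finish is now 28 days.
Change in finish: 28 − 26 = +2 days.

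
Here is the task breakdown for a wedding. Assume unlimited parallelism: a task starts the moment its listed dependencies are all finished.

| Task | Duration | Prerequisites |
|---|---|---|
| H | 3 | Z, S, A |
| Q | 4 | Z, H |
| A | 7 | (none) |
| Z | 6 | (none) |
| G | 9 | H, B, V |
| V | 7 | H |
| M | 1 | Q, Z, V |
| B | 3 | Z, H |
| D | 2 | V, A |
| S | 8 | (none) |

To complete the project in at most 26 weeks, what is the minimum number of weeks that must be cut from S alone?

Current finish: 27 weeks; target: 26.
S is on every critical path, so each week cut from S cuts the finish by one (this holds down to a finish of 26).
Need 27 − 26 = 1 week off S → S becomes 7 weeks, finish becomes 26.

1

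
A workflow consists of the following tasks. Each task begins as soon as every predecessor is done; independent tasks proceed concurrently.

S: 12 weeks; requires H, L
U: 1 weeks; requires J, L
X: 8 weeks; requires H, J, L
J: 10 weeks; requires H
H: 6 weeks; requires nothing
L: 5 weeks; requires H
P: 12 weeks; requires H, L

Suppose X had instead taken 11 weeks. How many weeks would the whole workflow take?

Critical path before the change: H→J→X = 6+10+8 = 24 giving 24 weeks.
Since X is critical, the +3 change carries straight to that chain (now 27 weeks).
No other chain overtakes it, so the finish is 27 weeks.

27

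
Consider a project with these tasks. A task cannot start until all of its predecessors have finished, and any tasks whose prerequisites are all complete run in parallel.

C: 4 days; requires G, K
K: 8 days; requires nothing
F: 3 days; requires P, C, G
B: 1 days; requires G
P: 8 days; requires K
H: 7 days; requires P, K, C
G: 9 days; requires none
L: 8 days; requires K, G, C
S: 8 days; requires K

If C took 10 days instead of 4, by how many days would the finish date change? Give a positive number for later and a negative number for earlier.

4

Critical path before the change: K→P→H = 8+8+7 = 23 giving 23 days.
The longest path through C is only 21 days, so C has float 2.
New critical path: G→C→L = 9+10+8 = 27 ⇒ 27 days.
Change in finish: 27 − 23 = +4 days.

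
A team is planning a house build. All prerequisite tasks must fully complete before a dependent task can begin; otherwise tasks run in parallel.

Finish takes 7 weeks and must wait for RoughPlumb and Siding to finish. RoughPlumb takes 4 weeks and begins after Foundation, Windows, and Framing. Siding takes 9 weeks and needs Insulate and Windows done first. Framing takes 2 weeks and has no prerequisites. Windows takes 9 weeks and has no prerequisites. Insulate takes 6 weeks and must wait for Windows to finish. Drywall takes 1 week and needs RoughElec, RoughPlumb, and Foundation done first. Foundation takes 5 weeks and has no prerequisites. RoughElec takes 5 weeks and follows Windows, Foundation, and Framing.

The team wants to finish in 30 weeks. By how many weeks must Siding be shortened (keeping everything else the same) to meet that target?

1

Current finish: 31 weeks; target: 30.
Siding is on every critical path, so each week cut from Siding cuts the finish by one (this holds down to a finish of 23).
Need 31 − 30 = 1 week off Siding → Siding becomes 8 weeks, finish becomes 30.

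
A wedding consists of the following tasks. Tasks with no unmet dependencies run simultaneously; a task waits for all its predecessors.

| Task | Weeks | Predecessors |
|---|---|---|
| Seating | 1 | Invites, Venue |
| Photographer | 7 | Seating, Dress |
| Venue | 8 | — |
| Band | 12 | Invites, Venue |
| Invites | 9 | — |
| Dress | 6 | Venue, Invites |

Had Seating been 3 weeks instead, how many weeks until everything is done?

22

Critical path before the change: Invites→Dress→Photographer = 9+6+7 = 22 giving 22 weeks.
Seating has 5 weeks of float (longest path through it is 17).
No other chain overtakes it, so the finish is 22 weeks.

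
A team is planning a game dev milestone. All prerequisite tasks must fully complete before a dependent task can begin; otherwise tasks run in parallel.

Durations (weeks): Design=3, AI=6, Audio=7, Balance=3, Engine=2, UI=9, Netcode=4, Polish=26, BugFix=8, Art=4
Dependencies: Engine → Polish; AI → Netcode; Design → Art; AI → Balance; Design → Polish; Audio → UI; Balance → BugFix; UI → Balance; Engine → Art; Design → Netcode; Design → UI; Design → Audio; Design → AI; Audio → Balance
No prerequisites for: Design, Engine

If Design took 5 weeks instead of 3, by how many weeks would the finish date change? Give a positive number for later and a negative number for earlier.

As given, the longest chain is Design→Audio→UI→Balance→BugFix = 3+7+9+3+8 = 30, so the finish is 30 weeks.
Design is on the critical path; changing it to 5 makes that path 32 weeks.
The critical path is still Design→Audio→UI→Balance→BugFix; finish is now 32 weeks.
Change in finish: 32 − 30 = +2 weeks.

2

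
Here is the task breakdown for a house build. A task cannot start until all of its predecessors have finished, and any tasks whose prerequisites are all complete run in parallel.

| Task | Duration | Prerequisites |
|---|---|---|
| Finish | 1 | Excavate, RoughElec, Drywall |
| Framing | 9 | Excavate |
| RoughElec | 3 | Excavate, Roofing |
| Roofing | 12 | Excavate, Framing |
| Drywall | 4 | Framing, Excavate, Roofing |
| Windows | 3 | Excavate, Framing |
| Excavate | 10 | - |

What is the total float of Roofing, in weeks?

Critical path: Excavate→Framing→Roofing→Drywall→Finish = 10+9+12+4+1 = 36, so the finish is 36 weeks.
Roofing finishes as early as 31 and must finish by 31.
Float = 36 − 36 = 0.

0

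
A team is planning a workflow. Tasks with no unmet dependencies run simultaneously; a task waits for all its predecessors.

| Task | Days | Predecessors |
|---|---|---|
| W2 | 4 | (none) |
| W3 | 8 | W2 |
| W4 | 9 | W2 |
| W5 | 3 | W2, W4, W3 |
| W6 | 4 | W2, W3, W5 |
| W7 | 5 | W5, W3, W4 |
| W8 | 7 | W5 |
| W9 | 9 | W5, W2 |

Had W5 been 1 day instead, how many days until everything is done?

As given, the longest chain is W2→W4→W5→W9 = 4+9+3+9 = 25, so the finish is 25 days.
W5 is on the critical path; changing it to 1 makes that path 23 days.
The critical path is still W2→W4→W5→W9; finish is now 23 days.

23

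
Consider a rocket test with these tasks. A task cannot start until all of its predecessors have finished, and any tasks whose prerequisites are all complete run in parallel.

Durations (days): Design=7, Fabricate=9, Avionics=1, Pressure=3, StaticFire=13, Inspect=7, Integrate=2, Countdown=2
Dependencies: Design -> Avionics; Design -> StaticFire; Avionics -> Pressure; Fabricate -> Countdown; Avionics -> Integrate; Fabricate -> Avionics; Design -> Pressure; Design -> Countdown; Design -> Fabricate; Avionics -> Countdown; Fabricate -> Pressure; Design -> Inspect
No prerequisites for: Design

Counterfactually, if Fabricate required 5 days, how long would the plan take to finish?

Baseline: Design→Fabricate→Avionics→Pressure = 7+9+1+3 = 20 → 20 days.
Fabricate lies on that path, so at 5 days the path becomes 16 days.
New critical path: Design→StaticFire = 7+13 = 20 ⇒ 20 days.

20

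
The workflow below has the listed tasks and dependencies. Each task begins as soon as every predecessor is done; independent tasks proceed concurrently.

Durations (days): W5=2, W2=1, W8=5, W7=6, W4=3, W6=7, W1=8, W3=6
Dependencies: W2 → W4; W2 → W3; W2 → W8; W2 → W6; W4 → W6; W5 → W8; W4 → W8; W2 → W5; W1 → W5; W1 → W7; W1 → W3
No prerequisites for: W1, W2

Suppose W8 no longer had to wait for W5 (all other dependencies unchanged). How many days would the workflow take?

Before: longest chain W1→W5→W8 = 8+2+5 = 15, finish 15.
Without W5→W8, W8's earliest start moves from 10 to 4.
After: W1→W3 = 8+6 = 14 → 14 days.

14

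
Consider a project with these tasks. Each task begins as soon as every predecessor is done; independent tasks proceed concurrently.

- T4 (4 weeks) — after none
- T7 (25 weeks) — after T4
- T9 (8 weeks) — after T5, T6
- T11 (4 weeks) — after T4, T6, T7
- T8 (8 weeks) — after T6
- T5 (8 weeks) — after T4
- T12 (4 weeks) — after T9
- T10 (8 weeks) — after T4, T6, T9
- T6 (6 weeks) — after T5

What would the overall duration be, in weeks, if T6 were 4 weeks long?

33

The binding path is T4→T5→T6→T9→T10 = 4+8+6+8+8 = 34; finish at 34 weeks.
T6 lies on that path, so at 4 weeks the path becomes 32 weeks.
New critical path: T4→T7→T11 = 4+25+4 = 33 ⇒ 33 weeks.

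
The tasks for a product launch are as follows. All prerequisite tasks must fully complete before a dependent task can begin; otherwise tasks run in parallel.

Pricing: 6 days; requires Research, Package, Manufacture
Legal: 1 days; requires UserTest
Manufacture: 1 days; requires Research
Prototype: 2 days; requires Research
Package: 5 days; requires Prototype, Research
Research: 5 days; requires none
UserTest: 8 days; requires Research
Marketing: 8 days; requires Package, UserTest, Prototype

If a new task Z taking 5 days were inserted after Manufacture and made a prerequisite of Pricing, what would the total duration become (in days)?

Originally the product launch takes 21 days.
With Z inserted, Pricing now waits for max(Research, Package, Manufacture, Z).
New critical path: Research→UserTest→Marketing = 5+8+8 = 21 ⇒ 21 days.

21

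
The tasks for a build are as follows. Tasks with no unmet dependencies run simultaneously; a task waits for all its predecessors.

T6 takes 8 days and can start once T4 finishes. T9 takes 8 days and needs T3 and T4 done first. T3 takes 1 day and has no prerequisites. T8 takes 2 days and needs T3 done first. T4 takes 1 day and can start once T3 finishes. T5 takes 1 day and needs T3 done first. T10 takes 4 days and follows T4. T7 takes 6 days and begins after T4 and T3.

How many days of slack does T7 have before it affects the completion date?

T3→T4→T6 = 1+1+8 = 10 sets the makespan at 10 days.
Longest path through T7: 8 days (earliest finish 8, latest finish 10).
Float = 10 − 8 = 2.

2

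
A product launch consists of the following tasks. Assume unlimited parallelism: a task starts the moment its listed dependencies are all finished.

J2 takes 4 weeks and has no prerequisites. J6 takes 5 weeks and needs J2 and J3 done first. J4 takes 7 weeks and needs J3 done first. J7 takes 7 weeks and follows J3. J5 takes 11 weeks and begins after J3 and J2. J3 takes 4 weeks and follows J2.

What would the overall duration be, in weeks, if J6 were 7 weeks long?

Critical path before the change: J2→J3→J5 = 4+4+11 = 19 giving 19 weeks.
The longest path through J6 is only 13 weeks, so J6 has float 6.
That remains the longest chain; total 19 weeks.

19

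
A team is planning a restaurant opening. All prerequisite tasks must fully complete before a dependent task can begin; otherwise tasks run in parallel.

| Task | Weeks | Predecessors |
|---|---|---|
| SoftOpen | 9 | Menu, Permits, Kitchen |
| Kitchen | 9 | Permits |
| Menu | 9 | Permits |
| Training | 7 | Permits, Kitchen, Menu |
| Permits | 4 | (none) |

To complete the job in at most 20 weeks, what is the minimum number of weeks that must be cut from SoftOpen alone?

2

Current finish: 22 weeks; target: 20.
SoftOpen is on every critical path, so each week cut from SoftOpen cuts the finish by one (this holds down to a finish of 20).
Need 22 − 20 = 2 weeks off SoftOpen → SoftOpen becomes 7 weeks, finish becomes 20.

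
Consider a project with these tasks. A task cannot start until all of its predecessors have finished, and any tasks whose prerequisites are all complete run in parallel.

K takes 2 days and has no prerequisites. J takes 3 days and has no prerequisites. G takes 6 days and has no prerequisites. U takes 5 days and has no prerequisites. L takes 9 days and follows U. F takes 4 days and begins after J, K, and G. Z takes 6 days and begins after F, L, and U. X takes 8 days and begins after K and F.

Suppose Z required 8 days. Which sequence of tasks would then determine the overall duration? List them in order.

U, L, Z

Baseline: U→L→Z = 5+9+6 = 20 → 20 days.
Since Z is critical, the +2 change carries straight to that chain (now 22 days).
The critical path is still U→L→Z; finish is now 22 days.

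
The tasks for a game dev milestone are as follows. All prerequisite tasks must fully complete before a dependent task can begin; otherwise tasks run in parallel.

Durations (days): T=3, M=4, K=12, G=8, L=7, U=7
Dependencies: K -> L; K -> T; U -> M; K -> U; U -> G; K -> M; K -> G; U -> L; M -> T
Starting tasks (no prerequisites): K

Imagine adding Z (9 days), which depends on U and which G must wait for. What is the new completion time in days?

36

Originally the schedule takes 27 days.
With Z inserted, G now waits for max(U, K, Z).
New critical path: K→U→Z→G = 12+7+9+8 = 36 ⇒ 36 days.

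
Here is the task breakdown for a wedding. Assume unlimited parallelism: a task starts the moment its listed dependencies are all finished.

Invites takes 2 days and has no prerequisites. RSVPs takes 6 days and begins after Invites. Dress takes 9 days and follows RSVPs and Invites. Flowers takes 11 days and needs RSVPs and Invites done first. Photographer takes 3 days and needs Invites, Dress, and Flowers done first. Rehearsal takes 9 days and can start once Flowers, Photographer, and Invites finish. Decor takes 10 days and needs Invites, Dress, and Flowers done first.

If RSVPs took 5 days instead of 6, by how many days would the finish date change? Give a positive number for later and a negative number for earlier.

Baseline: Invites→RSVPs→Flowers→Photographer→Rehearsal = 2+6+11+3+9 = 31 → 31 days.
RSVPs lies on that path, so at 5 days the path becomes 30 days.
No other chain overtakes it, so the finish is 30 days.
Change in finish: 30 − 31 = -1 days.

-1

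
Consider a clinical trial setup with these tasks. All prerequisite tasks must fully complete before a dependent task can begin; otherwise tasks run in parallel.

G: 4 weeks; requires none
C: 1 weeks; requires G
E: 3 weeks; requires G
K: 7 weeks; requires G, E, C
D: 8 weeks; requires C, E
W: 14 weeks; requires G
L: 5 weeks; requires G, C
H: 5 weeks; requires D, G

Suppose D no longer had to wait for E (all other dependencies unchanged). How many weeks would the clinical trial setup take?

18

Original critical path: G→E→D→H = 4+3+8+5 = 20 ⇒ 20 weeks.
Without E→D, D's earliest start moves from 7 to 5.
After: G→C→D→H = 4+1+8+5 = 18 → 18 weeks.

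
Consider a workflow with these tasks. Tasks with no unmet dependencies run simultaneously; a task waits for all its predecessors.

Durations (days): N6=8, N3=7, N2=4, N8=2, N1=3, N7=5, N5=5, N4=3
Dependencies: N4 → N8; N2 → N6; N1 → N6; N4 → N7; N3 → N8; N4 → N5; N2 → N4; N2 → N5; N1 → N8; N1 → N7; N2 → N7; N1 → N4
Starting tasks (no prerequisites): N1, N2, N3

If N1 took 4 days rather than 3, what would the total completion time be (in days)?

As given, the longest chain is N2→N4→N5 = 4+3+5 = 12, so the finish is 12 days.
N1 is off the critical path — its longest chain is 11 days, giving 1 of slack.
Now N1→N4→N5 = 4+3+5 = 12 is longest, so the finish becomes 12 days.

12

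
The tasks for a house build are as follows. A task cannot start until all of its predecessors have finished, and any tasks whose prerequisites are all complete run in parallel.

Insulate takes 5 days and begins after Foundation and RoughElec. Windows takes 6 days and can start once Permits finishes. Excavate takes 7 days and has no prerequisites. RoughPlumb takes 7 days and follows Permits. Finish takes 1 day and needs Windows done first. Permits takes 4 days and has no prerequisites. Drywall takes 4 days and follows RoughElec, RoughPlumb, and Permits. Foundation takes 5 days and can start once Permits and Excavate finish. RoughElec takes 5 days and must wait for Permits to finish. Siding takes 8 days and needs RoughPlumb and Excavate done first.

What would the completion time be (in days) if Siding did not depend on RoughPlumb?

17

Original critical path: Permits→RoughPlumb→Siding = 4+7+8 = 19 ⇒ 19 days.
Without RoughPlumb→Siding, Siding's earliest start moves from 11 to 7.
The longest chain is now Excavate→Foundation→Insulate = 7+5+5 = 17, so the plan takes 17 days.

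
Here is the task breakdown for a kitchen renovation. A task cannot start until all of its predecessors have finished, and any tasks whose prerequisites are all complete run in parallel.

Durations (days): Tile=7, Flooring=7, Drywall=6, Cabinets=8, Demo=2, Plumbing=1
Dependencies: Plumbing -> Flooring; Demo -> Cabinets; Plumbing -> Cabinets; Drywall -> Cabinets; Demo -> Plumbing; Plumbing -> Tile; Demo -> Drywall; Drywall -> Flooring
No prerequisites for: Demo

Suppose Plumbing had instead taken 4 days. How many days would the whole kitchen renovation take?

16

As given, the longest chain is Demo→Drywall→Cabinets = 2+6+8 = 16, so the finish is 16 days.
The longest path through Plumbing is only 11 days, so Plumbing has float 5.
The critical path is still Demo→Drywall→Cabinets; finish is now 16 days.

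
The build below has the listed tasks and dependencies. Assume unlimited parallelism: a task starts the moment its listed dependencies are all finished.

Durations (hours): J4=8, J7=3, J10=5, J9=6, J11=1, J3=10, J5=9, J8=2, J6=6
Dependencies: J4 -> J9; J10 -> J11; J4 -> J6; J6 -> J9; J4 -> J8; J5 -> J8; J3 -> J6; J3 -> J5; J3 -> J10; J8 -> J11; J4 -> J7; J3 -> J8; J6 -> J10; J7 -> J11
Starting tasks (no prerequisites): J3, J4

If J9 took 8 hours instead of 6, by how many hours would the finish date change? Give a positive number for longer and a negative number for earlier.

2

Baseline: J3→J6→J9 = 10+6+6 = 22 → 22 hours.
J9 lies on that path, so at 8 hours the path becomes 24 hours.
No other chain overtakes it, so the finish is 24 hours.
Change in finish: 24 − 22 = +2 hours.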